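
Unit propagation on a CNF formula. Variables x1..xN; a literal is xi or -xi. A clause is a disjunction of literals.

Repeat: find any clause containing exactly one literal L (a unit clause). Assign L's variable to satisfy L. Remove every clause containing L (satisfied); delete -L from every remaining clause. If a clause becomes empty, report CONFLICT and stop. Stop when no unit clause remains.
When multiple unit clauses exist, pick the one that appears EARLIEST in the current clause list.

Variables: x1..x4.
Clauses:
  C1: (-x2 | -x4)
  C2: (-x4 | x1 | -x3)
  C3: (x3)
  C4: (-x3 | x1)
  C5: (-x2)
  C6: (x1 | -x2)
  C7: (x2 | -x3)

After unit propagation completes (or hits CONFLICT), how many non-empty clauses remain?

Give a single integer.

unit clause [3] forces x3=T; simplify:
  drop -3 from [-4, 1, -3] -> [-4, 1]
  drop -3 from [-3, 1] -> [1]
  drop -3 from [2, -3] -> [2]
  satisfied 1 clause(s); 6 remain; assigned so far: [3]
unit clause [1] forces x1=T; simplify:
  satisfied 3 clause(s); 3 remain; assigned so far: [1, 3]
unit clause [-2] forces x2=F; simplify:
  drop 2 from [2] -> [] (empty!)
  satisfied 2 clause(s); 1 remain; assigned so far: [1, 2, 3]
CONFLICT (empty clause)

Answer: 0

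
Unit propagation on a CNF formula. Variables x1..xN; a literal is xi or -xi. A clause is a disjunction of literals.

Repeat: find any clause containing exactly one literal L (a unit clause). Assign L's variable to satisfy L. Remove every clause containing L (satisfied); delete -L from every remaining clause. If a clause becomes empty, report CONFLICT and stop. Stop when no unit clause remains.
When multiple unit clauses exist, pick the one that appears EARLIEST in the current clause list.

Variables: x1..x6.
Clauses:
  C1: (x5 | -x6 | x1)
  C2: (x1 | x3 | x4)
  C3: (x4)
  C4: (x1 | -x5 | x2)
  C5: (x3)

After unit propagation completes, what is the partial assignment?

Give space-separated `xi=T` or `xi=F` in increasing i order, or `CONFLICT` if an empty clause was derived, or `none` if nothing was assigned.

Answer: x3=T x4=T

Derivation:
unit clause [4] forces x4=T; simplify:
  satisfied 2 clause(s); 3 remain; assigned so far: [4]
unit clause [3] forces x3=T; simplify:
  satisfied 1 clause(s); 2 remain; assigned so far: [3, 4]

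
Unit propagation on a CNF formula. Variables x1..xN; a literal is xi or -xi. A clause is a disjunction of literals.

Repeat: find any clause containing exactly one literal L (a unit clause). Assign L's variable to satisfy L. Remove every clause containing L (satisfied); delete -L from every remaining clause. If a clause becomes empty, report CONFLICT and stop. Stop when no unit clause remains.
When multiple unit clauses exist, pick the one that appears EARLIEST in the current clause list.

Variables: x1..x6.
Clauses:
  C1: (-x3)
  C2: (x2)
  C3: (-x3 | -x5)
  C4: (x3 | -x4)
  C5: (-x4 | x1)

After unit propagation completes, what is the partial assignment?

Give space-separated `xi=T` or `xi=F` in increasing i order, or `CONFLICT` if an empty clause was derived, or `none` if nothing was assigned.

Answer: x2=T x3=F x4=F

Derivation:
unit clause [-3] forces x3=F; simplify:
  drop 3 from [3, -4] -> [-4]
  satisfied 2 clause(s); 3 remain; assigned so far: [3]
unit clause [2] forces x2=T; simplify:
  satisfied 1 clause(s); 2 remain; assigned so far: [2, 3]
unit clause [-4] forces x4=F; simplify:
  satisfied 2 clause(s); 0 remain; assigned so far: [2, 3, 4]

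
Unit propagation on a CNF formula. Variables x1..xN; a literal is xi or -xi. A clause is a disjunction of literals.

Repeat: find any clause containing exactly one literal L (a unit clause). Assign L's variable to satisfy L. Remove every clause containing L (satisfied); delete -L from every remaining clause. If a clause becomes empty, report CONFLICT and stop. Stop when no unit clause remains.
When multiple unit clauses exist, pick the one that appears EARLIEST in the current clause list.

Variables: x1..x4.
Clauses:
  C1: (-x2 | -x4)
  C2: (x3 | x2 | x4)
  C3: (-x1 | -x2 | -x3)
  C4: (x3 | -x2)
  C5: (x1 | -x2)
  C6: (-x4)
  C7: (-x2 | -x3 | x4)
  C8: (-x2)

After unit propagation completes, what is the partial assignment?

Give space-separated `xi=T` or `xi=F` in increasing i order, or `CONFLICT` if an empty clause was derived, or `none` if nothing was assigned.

unit clause [-4] forces x4=F; simplify:
  drop 4 from [3, 2, 4] -> [3, 2]
  drop 4 from [-2, -3, 4] -> [-2, -3]
  satisfied 2 clause(s); 6 remain; assigned so far: [4]
unit clause [-2] forces x2=F; simplify:
  drop 2 from [3, 2] -> [3]
  satisfied 5 clause(s); 1 remain; assigned so far: [2, 4]
unit clause [3] forces x3=T; simplify:
  satisfied 1 clause(s); 0 remain; assigned so far: [2, 3, 4]

Answer: x2=F x3=T x4=F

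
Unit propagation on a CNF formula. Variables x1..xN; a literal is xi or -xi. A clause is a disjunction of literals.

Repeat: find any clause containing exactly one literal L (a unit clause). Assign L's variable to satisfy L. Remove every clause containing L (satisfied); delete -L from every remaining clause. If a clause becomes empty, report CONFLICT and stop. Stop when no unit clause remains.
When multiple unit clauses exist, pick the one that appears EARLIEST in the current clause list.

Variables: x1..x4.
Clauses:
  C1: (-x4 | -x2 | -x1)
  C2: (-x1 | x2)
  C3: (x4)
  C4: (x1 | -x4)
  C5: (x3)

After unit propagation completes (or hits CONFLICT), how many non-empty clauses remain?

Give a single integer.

unit clause [4] forces x4=T; simplify:
  drop -4 from [-4, -2, -1] -> [-2, -1]
  drop -4 from [1, -4] -> [1]
  satisfied 1 clause(s); 4 remain; assigned so far: [4]
unit clause [1] forces x1=T; simplify:
  drop -1 from [-2, -1] -> [-2]
  drop -1 from [-1, 2] -> [2]
  satisfied 1 clause(s); 3 remain; assigned so far: [1, 4]
unit clause [-2] forces x2=F; simplify:
  drop 2 from [2] -> [] (empty!)
  satisfied 1 clause(s); 2 remain; assigned so far: [1, 2, 4]
CONFLICT (empty clause)

Answer: 1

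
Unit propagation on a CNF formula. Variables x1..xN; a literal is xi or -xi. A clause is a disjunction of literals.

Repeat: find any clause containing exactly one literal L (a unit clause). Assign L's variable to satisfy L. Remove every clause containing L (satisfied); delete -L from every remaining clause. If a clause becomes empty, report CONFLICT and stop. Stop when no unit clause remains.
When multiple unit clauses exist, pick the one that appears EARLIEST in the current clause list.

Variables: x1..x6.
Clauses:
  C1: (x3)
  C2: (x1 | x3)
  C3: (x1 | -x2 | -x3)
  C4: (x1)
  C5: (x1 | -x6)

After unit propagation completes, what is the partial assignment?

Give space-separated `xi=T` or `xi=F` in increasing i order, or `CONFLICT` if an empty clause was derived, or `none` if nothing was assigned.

Answer: x1=T x3=T

Derivation:
unit clause [3] forces x3=T; simplify:
  drop -3 from [1, -2, -3] -> [1, -2]
  satisfied 2 clause(s); 3 remain; assigned so far: [3]
unit clause [1] forces x1=T; simplify:
  satisfied 3 clause(s); 0 remain; assigned so far: [1, 3]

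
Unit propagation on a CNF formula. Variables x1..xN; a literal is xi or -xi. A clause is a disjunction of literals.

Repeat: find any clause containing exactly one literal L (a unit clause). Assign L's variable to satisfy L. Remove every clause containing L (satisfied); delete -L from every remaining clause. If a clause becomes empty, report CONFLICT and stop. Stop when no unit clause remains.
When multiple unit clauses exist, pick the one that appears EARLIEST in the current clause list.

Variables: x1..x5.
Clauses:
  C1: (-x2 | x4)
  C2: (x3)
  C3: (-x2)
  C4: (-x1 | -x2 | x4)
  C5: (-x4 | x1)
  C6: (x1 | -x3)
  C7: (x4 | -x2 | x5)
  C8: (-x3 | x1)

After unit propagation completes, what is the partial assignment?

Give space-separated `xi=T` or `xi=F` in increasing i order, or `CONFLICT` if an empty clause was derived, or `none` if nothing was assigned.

Answer: x1=T x2=F x3=T

Derivation:
unit clause [3] forces x3=T; simplify:
  drop -3 from [1, -3] -> [1]
  drop -3 from [-3, 1] -> [1]
  satisfied 1 clause(s); 7 remain; assigned so far: [3]
unit clause [-2] forces x2=F; simplify:
  satisfied 4 clause(s); 3 remain; assigned so far: [2, 3]
unit clause [1] forces x1=T; simplify:
  satisfied 3 clause(s); 0 remain; assigned so far: [1, 2, 3]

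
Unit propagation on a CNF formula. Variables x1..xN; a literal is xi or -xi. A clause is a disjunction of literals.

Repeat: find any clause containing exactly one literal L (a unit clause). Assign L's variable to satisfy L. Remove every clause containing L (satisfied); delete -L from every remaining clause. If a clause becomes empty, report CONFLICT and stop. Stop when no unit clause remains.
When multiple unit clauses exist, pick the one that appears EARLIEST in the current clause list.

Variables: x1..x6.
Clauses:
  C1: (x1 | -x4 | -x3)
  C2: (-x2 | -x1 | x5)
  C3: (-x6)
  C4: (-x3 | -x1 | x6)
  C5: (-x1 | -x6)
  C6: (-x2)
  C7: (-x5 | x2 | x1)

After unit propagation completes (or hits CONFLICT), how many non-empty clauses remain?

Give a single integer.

unit clause [-6] forces x6=F; simplify:
  drop 6 from [-3, -1, 6] -> [-3, -1]
  satisfied 2 clause(s); 5 remain; assigned so far: [6]
unit clause [-2] forces x2=F; simplify:
  drop 2 from [-5, 2, 1] -> [-5, 1]
  satisfied 2 clause(s); 3 remain; assigned so far: [2, 6]

Answer: 3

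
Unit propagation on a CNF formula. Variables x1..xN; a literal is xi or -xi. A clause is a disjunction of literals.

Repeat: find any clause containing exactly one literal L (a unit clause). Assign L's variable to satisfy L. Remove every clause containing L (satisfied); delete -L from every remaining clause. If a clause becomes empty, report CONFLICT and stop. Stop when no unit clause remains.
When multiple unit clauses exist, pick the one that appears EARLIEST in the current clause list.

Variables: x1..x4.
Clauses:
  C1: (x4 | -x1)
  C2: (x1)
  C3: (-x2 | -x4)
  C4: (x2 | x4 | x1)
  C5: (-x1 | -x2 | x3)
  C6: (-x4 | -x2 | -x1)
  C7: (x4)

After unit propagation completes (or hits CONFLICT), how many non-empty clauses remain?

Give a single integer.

unit clause [1] forces x1=T; simplify:
  drop -1 from [4, -1] -> [4]
  drop -1 from [-1, -2, 3] -> [-2, 3]
  drop -1 from [-4, -2, -1] -> [-4, -2]
  satisfied 2 clause(s); 5 remain; assigned so far: [1]
unit clause [4] forces x4=T; simplify:
  drop -4 from [-2, -4] -> [-2]
  drop -4 from [-4, -2] -> [-2]
  satisfied 2 clause(s); 3 remain; assigned so far: [1, 4]
unit clause [-2] forces x2=F; simplify:
  satisfied 3 clause(s); 0 remain; assigned so far: [1, 2, 4]

Answer: 0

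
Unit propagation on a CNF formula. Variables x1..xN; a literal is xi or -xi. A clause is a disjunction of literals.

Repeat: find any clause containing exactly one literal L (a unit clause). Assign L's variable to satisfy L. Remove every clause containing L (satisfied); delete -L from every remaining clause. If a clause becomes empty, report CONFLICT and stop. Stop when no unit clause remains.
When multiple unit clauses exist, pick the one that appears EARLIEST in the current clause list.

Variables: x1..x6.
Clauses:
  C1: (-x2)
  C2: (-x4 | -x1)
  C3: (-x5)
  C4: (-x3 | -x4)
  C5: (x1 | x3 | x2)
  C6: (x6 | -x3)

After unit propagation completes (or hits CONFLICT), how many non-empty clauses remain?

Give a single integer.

unit clause [-2] forces x2=F; simplify:
  drop 2 from [1, 3, 2] -> [1, 3]
  satisfied 1 clause(s); 5 remain; assigned so far: [2]
unit clause [-5] forces x5=F; simplify:
  satisfied 1 clause(s); 4 remain; assigned so far: [2, 5]

Answer: 4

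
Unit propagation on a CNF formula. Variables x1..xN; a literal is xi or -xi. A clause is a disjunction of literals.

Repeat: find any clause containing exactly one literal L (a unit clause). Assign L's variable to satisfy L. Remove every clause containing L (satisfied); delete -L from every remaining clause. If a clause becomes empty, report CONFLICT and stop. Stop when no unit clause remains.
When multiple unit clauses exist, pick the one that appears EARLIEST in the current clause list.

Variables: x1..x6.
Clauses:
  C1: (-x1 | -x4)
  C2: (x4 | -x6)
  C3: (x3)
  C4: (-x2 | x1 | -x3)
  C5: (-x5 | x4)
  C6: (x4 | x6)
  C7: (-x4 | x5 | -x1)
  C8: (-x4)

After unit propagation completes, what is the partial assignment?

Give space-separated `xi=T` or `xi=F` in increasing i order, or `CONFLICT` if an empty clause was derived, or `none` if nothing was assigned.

Answer: CONFLICT

Derivation:
unit clause [3] forces x3=T; simplify:
  drop -3 from [-2, 1, -3] -> [-2, 1]
  satisfied 1 clause(s); 7 remain; assigned so far: [3]
unit clause [-4] forces x4=F; simplify:
  drop 4 from [4, -6] -> [-6]
  drop 4 from [-5, 4] -> [-5]
  drop 4 from [4, 6] -> [6]
  satisfied 3 clause(s); 4 remain; assigned so far: [3, 4]
unit clause [-6] forces x6=F; simplify:
  drop 6 from [6] -> [] (empty!)
  satisfied 1 clause(s); 3 remain; assigned so far: [3, 4, 6]
CONFLICT (empty clause)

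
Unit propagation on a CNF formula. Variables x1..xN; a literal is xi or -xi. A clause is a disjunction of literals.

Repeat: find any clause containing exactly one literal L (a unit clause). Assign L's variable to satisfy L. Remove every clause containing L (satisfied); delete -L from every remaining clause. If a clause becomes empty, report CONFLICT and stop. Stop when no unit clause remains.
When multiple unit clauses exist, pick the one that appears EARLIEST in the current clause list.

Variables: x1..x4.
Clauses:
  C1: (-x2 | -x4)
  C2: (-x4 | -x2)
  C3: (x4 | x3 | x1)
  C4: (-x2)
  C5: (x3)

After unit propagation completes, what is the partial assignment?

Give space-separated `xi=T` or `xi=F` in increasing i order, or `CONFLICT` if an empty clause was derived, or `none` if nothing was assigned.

Answer: x2=F x3=T

Derivation:
unit clause [-2] forces x2=F; simplify:
  satisfied 3 clause(s); 2 remain; assigned so far: [2]
unit clause [3] forces x3=T; simplify:
  satisfied 2 clause(s); 0 remain; assigned so far: [2, 3]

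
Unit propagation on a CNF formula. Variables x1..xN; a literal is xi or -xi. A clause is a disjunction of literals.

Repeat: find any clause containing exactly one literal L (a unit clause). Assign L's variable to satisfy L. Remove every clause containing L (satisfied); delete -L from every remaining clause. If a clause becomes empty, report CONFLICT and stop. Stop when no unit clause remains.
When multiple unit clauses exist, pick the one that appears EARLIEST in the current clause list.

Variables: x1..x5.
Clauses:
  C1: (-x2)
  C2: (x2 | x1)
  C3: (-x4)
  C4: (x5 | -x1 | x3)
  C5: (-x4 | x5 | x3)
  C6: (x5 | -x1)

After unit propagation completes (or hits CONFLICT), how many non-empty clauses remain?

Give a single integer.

Answer: 0

Derivation:
unit clause [-2] forces x2=F; simplify:
  drop 2 from [2, 1] -> [1]
  satisfied 1 clause(s); 5 remain; assigned so far: [2]
unit clause [1] forces x1=T; simplify:
  drop -1 from [5, -1, 3] -> [5, 3]
  drop -1 from [5, -1] -> [5]
  satisfied 1 clause(s); 4 remain; assigned so far: [1, 2]
unit clause [-4] forces x4=F; simplify:
  satisfied 2 clause(s); 2 remain; assigned so far: [1, 2, 4]
unit clause [5] forces x5=T; simplify:
  satisfied 2 clause(s); 0 remain; assigned so far: [1, 2, 4, 5]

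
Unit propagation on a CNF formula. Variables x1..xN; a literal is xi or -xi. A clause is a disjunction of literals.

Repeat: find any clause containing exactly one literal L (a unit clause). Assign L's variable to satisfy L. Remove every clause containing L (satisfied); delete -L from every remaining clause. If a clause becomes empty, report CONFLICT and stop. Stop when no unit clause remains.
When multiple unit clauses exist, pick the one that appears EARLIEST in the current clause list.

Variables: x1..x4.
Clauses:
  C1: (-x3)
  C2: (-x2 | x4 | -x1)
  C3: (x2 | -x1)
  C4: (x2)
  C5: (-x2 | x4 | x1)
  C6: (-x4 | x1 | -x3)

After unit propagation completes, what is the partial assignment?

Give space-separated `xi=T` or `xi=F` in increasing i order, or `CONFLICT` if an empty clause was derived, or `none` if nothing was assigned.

Answer: x2=T x3=F

Derivation:
unit clause [-3] forces x3=F; simplify:
  satisfied 2 clause(s); 4 remain; assigned so far: [3]
unit clause [2] forces x2=T; simplify:
  drop -2 from [-2, 4, -1] -> [4, -1]
  drop -2 from [-2, 4, 1] -> [4, 1]
  satisfied 2 clause(s); 2 remain; assigned so far: [2, 3]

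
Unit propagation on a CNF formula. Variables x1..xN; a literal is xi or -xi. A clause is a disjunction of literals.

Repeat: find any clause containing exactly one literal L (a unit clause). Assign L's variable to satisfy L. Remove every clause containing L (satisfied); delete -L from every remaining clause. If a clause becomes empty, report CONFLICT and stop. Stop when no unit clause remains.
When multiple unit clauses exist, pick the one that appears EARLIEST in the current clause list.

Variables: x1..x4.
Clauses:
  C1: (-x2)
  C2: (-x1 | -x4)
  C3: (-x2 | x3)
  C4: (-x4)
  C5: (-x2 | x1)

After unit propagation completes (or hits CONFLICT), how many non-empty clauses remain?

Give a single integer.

unit clause [-2] forces x2=F; simplify:
  satisfied 3 clause(s); 2 remain; assigned so far: [2]
unit clause [-4] forces x4=F; simplify:
  satisfied 2 clause(s); 0 remain; assigned so far: [2, 4]

Answer: 0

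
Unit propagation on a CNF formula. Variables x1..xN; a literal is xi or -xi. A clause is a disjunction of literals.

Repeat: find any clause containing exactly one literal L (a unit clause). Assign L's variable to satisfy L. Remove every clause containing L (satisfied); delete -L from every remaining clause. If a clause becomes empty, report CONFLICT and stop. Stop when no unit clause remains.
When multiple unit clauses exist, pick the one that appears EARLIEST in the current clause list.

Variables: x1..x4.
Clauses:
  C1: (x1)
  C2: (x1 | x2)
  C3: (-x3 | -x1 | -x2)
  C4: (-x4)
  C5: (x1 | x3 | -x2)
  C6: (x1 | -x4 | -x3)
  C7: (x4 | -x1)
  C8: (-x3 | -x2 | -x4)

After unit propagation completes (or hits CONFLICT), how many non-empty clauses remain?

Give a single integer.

unit clause [1] forces x1=T; simplify:
  drop -1 from [-3, -1, -2] -> [-3, -2]
  drop -1 from [4, -1] -> [4]
  satisfied 4 clause(s); 4 remain; assigned so far: [1]
unit clause [-4] forces x4=F; simplify:
  drop 4 from [4] -> [] (empty!)
  satisfied 2 clause(s); 2 remain; assigned so far: [1, 4]
CONFLICT (empty clause)

Answer: 1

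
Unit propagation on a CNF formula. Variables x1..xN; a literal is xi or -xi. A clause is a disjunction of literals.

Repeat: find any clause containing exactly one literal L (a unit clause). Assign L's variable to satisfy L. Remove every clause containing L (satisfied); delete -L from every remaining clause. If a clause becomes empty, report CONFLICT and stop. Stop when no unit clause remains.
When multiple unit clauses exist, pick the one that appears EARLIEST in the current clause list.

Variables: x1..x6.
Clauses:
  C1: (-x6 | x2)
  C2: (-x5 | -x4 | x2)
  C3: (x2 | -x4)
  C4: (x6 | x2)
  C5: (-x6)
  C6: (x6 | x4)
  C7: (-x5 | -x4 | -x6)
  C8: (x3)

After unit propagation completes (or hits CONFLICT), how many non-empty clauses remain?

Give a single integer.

Answer: 0

Derivation:
unit clause [-6] forces x6=F; simplify:
  drop 6 from [6, 2] -> [2]
  drop 6 from [6, 4] -> [4]
  satisfied 3 clause(s); 5 remain; assigned so far: [6]
unit clause [2] forces x2=T; simplify:
  satisfied 3 clause(s); 2 remain; assigned so far: [2, 6]
unit clause [4] forces x4=T; simplify:
  satisfied 1 clause(s); 1 remain; assigned so far: [2, 4, 6]
unit clause [3] forces x3=T; simplify:
  satisfied 1 clause(s); 0 remain; assigned so far: [2, 3, 4, 6]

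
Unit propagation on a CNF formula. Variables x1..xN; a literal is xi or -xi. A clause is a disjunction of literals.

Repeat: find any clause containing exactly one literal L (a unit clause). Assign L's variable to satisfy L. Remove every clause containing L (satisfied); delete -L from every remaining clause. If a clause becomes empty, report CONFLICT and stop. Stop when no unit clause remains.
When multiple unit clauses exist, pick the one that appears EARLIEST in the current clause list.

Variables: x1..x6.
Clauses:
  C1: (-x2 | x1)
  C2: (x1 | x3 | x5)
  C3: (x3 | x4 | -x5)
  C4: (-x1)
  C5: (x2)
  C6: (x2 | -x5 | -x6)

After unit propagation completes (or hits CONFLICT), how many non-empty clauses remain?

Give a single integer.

unit clause [-1] forces x1=F; simplify:
  drop 1 from [-2, 1] -> [-2]
  drop 1 from [1, 3, 5] -> [3, 5]
  satisfied 1 clause(s); 5 remain; assigned so far: [1]
unit clause [-2] forces x2=F; simplify:
  drop 2 from [2] -> [] (empty!)
  drop 2 from [2, -5, -6] -> [-5, -6]
  satisfied 1 clause(s); 4 remain; assigned so far: [1, 2]
CONFLICT (empty clause)

Answer: 3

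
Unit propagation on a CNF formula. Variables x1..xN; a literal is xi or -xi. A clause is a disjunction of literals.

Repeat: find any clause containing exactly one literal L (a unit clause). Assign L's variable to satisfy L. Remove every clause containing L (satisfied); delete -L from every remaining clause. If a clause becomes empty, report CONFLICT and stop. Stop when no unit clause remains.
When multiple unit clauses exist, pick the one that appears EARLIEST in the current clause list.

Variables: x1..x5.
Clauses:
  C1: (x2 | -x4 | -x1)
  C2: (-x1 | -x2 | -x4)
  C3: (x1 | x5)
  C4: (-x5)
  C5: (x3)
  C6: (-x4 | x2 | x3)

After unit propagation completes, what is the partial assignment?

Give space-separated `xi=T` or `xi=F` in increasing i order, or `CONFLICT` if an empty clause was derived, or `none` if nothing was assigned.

Answer: x1=T x3=T x5=F

Derivation:
unit clause [-5] forces x5=F; simplify:
  drop 5 from [1, 5] -> [1]
  satisfied 1 clause(s); 5 remain; assigned so far: [5]
unit clause [1] forces x1=T; simplify:
  drop -1 from [2, -4, -1] -> [2, -4]
  drop -1 from [-1, -2, -4] -> [-2, -4]
  satisfied 1 clause(s); 4 remain; assigned so far: [1, 5]
unit clause [3] forces x3=T; simplify:
  satisfied 2 clause(s); 2 remain; assigned so far: [1, 3, 5]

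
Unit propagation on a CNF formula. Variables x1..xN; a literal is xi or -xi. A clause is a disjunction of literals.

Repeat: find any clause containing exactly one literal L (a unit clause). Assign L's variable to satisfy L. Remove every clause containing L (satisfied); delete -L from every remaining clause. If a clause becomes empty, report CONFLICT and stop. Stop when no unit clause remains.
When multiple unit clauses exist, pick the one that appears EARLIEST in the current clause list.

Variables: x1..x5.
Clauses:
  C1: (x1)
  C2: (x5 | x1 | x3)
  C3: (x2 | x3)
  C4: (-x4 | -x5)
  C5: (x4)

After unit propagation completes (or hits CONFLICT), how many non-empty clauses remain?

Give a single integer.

unit clause [1] forces x1=T; simplify:
  satisfied 2 clause(s); 3 remain; assigned so far: [1]
unit clause [4] forces x4=T; simplify:
  drop -4 from [-4, -5] -> [-5]
  satisfied 1 clause(s); 2 remain; assigned so far: [1, 4]
unit clause [-5] forces x5=F; simplify:
  satisfied 1 clause(s); 1 remain; assigned so far: [1, 4, 5]

Answer: 1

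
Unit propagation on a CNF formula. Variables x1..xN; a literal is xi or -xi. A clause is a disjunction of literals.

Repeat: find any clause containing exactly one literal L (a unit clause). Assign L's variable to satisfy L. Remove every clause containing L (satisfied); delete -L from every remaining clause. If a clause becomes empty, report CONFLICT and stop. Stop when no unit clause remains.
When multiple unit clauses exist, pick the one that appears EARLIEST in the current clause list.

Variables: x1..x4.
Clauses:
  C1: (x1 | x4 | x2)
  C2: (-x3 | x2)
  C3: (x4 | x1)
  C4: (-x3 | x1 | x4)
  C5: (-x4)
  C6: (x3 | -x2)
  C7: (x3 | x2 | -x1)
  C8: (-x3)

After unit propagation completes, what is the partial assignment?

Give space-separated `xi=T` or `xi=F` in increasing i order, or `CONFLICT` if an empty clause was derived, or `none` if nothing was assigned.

unit clause [-4] forces x4=F; simplify:
  drop 4 from [1, 4, 2] -> [1, 2]
  drop 4 from [4, 1] -> [1]
  drop 4 from [-3, 1, 4] -> [-3, 1]
  satisfied 1 clause(s); 7 remain; assigned so far: [4]
unit clause [1] forces x1=T; simplify:
  drop -1 from [3, 2, -1] -> [3, 2]
  satisfied 3 clause(s); 4 remain; assigned so far: [1, 4]
unit clause [-3] forces x3=F; simplify:
  drop 3 from [3, -2] -> [-2]
  drop 3 from [3, 2] -> [2]
  satisfied 2 clause(s); 2 remain; assigned so far: [1, 3, 4]
unit clause [-2] forces x2=F; simplify:
  drop 2 from [2] -> [] (empty!)
  satisfied 1 clause(s); 1 remain; assigned so far: [1, 2, 3, 4]
CONFLICT (empty clause)

Answer: CONFLICT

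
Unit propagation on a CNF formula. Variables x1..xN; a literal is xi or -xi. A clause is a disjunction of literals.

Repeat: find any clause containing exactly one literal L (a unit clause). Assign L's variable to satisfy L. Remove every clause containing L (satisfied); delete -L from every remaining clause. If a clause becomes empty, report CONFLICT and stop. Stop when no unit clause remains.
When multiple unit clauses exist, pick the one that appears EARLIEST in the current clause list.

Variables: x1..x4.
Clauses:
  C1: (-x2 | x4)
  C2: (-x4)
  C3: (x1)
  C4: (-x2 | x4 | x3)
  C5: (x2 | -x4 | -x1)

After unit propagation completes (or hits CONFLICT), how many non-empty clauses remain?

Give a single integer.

Answer: 0

Derivation:
unit clause [-4] forces x4=F; simplify:
  drop 4 from [-2, 4] -> [-2]
  drop 4 from [-2, 4, 3] -> [-2, 3]
  satisfied 2 clause(s); 3 remain; assigned so far: [4]
unit clause [-2] forces x2=F; simplify:
  satisfied 2 clause(s); 1 remain; assigned so far: [2, 4]
unit clause [1] forces x1=T; simplify:
  satisfied 1 clause(s); 0 remain; assigned so far: [1, 2, 4]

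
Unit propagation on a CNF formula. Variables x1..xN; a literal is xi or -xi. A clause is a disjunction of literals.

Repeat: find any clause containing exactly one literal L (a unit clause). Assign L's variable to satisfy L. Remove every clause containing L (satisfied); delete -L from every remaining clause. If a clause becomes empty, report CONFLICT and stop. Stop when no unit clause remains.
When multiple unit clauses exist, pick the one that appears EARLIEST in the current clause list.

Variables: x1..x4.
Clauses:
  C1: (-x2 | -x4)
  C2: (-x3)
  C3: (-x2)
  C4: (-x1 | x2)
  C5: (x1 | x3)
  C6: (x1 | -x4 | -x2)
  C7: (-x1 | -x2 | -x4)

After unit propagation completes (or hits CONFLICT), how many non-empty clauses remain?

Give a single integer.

Answer: 0

Derivation:
unit clause [-3] forces x3=F; simplify:
  drop 3 from [1, 3] -> [1]
  satisfied 1 clause(s); 6 remain; assigned so far: [3]
unit clause [-2] forces x2=F; simplify:
  drop 2 from [-1, 2] -> [-1]
  satisfied 4 clause(s); 2 remain; assigned so far: [2, 3]
unit clause [-1] forces x1=F; simplify:
  drop 1 from [1] -> [] (empty!)
  satisfied 1 clause(s); 1 remain; assigned so far: [1, 2, 3]
CONFLICT (empty clause)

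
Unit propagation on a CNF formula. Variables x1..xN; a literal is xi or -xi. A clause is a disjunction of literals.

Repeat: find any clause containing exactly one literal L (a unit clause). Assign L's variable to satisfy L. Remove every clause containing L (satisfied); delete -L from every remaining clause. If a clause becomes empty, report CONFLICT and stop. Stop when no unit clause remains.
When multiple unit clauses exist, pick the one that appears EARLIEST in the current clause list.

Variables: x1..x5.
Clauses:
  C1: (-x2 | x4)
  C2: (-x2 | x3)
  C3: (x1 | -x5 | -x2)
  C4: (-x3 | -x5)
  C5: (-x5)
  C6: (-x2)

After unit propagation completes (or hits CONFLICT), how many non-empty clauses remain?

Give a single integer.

unit clause [-5] forces x5=F; simplify:
  satisfied 3 clause(s); 3 remain; assigned so far: [5]
unit clause [-2] forces x2=F; simplify:
  satisfied 3 clause(s); 0 remain; assigned so far: [2, 5]

Answer: 0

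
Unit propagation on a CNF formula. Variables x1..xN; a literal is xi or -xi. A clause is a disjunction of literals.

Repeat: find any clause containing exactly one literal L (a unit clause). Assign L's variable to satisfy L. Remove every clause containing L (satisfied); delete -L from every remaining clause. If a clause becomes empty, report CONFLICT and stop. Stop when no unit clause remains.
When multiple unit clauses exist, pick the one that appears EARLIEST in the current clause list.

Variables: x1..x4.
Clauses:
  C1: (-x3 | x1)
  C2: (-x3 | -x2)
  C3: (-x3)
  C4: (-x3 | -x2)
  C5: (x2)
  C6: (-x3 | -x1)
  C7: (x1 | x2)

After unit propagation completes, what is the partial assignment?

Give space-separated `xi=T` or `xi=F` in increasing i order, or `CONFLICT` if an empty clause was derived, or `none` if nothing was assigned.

Answer: x2=T x3=F

Derivation:
unit clause [-3] forces x3=F; simplify:
  satisfied 5 clause(s); 2 remain; assigned so far: [3]
unit clause [2] forces x2=T; simplify:
  satisfied 2 clause(s); 0 remain; assigned so far: [2, 3]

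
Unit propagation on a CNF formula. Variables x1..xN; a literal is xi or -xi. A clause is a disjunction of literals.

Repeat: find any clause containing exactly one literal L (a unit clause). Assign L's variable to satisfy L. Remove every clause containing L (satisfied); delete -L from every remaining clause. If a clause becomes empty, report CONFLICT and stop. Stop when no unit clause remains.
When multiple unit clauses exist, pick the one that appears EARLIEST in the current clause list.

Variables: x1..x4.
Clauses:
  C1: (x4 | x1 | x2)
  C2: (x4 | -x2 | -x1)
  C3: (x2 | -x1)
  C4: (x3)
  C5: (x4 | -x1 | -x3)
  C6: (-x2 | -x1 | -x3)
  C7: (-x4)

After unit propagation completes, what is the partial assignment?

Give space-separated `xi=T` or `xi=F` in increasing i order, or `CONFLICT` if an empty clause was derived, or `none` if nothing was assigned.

unit clause [3] forces x3=T; simplify:
  drop -3 from [4, -1, -3] -> [4, -1]
  drop -3 from [-2, -1, -3] -> [-2, -1]
  satisfied 1 clause(s); 6 remain; assigned so far: [3]
unit clause [-4] forces x4=F; simplify:
  drop 4 from [4, 1, 2] -> [1, 2]
  drop 4 from [4, -2, -1] -> [-2, -1]
  drop 4 from [4, -1] -> [-1]
  satisfied 1 clause(s); 5 remain; assigned so far: [3, 4]
unit clause [-1] forces x1=F; simplify:
  drop 1 from [1, 2] -> [2]
  satisfied 4 clause(s); 1 remain; assigned so far: [1, 3, 4]
unit clause [2] forces x2=T; simplify:
  satisfied 1 clause(s); 0 remain; assigned so far: [1, 2, 3, 4]

Answer: x1=F x2=T x3=T x4=F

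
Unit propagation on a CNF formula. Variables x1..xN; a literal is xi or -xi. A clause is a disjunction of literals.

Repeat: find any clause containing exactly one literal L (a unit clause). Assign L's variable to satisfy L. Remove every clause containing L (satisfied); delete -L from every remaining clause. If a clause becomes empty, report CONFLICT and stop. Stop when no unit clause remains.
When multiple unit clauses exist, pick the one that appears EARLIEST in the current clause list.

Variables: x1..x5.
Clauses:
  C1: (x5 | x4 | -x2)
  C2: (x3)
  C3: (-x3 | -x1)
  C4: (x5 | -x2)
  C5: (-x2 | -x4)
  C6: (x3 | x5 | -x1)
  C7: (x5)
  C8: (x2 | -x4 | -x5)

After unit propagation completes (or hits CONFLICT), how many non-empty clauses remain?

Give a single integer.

unit clause [3] forces x3=T; simplify:
  drop -3 from [-3, -1] -> [-1]
  satisfied 2 clause(s); 6 remain; assigned so far: [3]
unit clause [-1] forces x1=F; simplify:
  satisfied 1 clause(s); 5 remain; assigned so far: [1, 3]
unit clause [5] forces x5=T; simplify:
  drop -5 from [2, -4, -5] -> [2, -4]
  satisfied 3 clause(s); 2 remain; assigned so far: [1, 3, 5]

Answer: 2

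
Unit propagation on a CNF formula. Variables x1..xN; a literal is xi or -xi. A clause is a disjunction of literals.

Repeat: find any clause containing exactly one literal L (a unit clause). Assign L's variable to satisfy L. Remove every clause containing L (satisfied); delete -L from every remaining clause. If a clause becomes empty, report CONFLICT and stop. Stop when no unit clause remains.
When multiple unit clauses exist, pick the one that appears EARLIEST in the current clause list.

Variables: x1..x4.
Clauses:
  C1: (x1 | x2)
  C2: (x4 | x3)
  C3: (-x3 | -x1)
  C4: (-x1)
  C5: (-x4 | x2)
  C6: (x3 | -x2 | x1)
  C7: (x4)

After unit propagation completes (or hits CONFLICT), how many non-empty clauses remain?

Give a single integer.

Answer: 0

Derivation:
unit clause [-1] forces x1=F; simplify:
  drop 1 from [1, 2] -> [2]
  drop 1 from [3, -2, 1] -> [3, -2]
  satisfied 2 clause(s); 5 remain; assigned so far: [1]
unit clause [2] forces x2=T; simplify:
  drop -2 from [3, -2] -> [3]
  satisfied 2 clause(s); 3 remain; assigned so far: [1, 2]
unit clause [3] forces x3=T; simplify:
  satisfied 2 clause(s); 1 remain; assigned so far: [1, 2, 3]
unit clause [4] forces x4=T; simplify:
  satisfied 1 clause(s); 0 remain; assigned so far: [1, 2, 3, 4]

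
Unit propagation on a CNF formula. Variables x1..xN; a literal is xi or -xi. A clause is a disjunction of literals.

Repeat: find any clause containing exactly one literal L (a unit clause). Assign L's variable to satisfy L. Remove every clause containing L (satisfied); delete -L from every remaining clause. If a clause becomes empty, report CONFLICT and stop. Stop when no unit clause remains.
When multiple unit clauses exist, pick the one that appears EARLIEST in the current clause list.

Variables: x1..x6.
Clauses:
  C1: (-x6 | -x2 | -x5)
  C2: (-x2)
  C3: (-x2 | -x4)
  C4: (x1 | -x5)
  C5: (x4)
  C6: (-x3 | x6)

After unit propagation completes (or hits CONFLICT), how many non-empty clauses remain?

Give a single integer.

unit clause [-2] forces x2=F; simplify:
  satisfied 3 clause(s); 3 remain; assigned so far: [2]
unit clause [4] forces x4=T; simplify:
  satisfied 1 clause(s); 2 remain; assigned so far: [2, 4]

Answer: 2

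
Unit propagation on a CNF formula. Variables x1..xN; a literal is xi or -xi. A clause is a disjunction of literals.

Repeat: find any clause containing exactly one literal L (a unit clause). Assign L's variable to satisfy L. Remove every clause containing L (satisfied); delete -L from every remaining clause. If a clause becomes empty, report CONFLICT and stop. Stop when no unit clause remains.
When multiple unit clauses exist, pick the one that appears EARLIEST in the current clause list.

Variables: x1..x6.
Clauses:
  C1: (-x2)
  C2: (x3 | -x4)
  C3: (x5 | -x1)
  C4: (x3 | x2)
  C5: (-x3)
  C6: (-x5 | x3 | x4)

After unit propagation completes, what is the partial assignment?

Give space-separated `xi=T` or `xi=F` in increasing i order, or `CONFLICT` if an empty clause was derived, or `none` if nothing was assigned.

unit clause [-2] forces x2=F; simplify:
  drop 2 from [3, 2] -> [3]
  satisfied 1 clause(s); 5 remain; assigned so far: [2]
unit clause [3] forces x3=T; simplify:
  drop -3 from [-3] -> [] (empty!)
  satisfied 3 clause(s); 2 remain; assigned so far: [2, 3]
CONFLICT (empty clause)

Answer: CONFLICT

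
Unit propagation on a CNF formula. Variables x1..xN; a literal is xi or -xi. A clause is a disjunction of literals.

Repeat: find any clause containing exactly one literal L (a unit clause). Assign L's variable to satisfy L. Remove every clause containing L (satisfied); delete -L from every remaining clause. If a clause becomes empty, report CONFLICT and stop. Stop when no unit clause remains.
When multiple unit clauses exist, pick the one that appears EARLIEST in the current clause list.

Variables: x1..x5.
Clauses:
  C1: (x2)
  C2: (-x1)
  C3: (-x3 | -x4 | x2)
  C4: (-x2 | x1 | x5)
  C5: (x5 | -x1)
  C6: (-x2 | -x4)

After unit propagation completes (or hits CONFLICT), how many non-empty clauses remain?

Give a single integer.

unit clause [2] forces x2=T; simplify:
  drop -2 from [-2, 1, 5] -> [1, 5]
  drop -2 from [-2, -4] -> [-4]
  satisfied 2 clause(s); 4 remain; assigned so far: [2]
unit clause [-1] forces x1=F; simplify:
  drop 1 from [1, 5] -> [5]
  satisfied 2 clause(s); 2 remain; assigned so far: [1, 2]
unit clause [5] forces x5=T; simplify:
  satisfied 1 clause(s); 1 remain; assigned so far: [1, 2, 5]
unit clause [-4] forces x4=F; simplify:
  satisfied 1 clause(s); 0 remain; assigned so far: [1, 2, 4, 5]

Answer: 0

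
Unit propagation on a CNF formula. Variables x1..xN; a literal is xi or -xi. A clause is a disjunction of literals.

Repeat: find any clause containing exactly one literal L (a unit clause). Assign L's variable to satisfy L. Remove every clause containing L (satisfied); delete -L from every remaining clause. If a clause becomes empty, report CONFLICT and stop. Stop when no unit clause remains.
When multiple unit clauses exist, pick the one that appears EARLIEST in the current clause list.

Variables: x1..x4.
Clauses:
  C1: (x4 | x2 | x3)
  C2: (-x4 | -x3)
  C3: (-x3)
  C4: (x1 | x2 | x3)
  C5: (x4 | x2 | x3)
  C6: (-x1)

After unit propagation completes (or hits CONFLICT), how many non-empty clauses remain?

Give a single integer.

unit clause [-3] forces x3=F; simplify:
  drop 3 from [4, 2, 3] -> [4, 2]
  drop 3 from [1, 2, 3] -> [1, 2]
  drop 3 from [4, 2, 3] -> [4, 2]
  satisfied 2 clause(s); 4 remain; assigned so far: [3]
unit clause [-1] forces x1=F; simplify:
  drop 1 from [1, 2] -> [2]
  satisfied 1 clause(s); 3 remain; assigned so far: [1, 3]
unit clause [2] forces x2=T; simplify:
  satisfied 3 clause(s); 0 remain; assigned so far: [1, 2, 3]

Answer: 0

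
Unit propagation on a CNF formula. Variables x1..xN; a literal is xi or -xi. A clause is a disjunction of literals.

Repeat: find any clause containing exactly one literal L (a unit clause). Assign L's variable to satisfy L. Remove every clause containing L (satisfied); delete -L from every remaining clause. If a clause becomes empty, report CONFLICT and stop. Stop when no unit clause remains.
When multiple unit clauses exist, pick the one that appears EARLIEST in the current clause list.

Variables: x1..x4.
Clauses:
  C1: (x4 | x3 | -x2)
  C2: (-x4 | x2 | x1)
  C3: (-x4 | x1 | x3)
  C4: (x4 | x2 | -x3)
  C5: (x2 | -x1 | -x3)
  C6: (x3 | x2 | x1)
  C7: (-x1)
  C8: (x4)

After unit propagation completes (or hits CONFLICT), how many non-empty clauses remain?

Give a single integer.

unit clause [-1] forces x1=F; simplify:
  drop 1 from [-4, 2, 1] -> [-4, 2]
  drop 1 from [-4, 1, 3] -> [-4, 3]
  drop 1 from [3, 2, 1] -> [3, 2]
  satisfied 2 clause(s); 6 remain; assigned so far: [1]
unit clause [4] forces x4=T; simplify:
  drop -4 from [-4, 2] -> [2]
  drop -4 from [-4, 3] -> [3]
  satisfied 3 clause(s); 3 remain; assigned so far: [1, 4]
unit clause [2] forces x2=T; simplify:
  satisfied 2 clause(s); 1 remain; assigned so far: [1, 2, 4]
unit clause [3] forces x3=T; simplify:
  satisfied 1 clause(s); 0 remain; assigned so far: [1, 2, 3, 4]

Answer: 0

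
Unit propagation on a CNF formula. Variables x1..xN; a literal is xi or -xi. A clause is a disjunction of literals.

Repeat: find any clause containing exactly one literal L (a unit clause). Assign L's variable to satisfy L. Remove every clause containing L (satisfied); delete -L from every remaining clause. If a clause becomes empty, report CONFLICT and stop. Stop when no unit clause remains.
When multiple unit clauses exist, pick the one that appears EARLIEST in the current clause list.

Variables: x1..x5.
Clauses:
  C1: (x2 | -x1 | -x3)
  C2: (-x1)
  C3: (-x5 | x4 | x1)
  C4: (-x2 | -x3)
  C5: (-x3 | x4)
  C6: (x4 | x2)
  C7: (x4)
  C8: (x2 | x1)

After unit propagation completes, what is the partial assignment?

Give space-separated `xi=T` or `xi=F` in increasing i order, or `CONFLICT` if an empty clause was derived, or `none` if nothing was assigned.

unit clause [-1] forces x1=F; simplify:
  drop 1 from [-5, 4, 1] -> [-5, 4]
  drop 1 from [2, 1] -> [2]
  satisfied 2 clause(s); 6 remain; assigned so far: [1]
unit clause [4] forces x4=T; simplify:
  satisfied 4 clause(s); 2 remain; assigned so far: [1, 4]
unit clause [2] forces x2=T; simplify:
  drop -2 from [-2, -3] -> [-3]
  satisfied 1 clause(s); 1 remain; assigned so far: [1, 2, 4]
unit clause [-3] forces x3=F; simplify:
  satisfied 1 clause(s); 0 remain; assigned so far: [1, 2, 3, 4]

Answer: x1=F x2=T x3=F x4=T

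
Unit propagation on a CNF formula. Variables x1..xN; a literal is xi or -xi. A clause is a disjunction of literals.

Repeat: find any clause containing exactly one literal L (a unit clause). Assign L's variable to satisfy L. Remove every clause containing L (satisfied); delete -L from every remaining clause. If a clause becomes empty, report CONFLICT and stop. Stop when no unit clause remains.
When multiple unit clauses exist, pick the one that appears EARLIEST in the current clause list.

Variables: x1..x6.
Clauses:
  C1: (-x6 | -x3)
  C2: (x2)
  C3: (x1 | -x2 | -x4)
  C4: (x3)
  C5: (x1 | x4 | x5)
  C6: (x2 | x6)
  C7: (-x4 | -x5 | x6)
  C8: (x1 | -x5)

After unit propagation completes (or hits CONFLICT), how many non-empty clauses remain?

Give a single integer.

Answer: 4

Derivation:
unit clause [2] forces x2=T; simplify:
  drop -2 from [1, -2, -4] -> [1, -4]
  satisfied 2 clause(s); 6 remain; assigned so far: [2]
unit clause [3] forces x3=T; simplify:
  drop -3 from [-6, -3] -> [-6]
  satisfied 1 clause(s); 5 remain; assigned so far: [2, 3]
unit clause [-6] forces x6=F; simplify:
  drop 6 from [-4, -5, 6] -> [-4, -5]
  satisfied 1 clause(s); 4 remain; assigned so far: [2, 3, 6]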